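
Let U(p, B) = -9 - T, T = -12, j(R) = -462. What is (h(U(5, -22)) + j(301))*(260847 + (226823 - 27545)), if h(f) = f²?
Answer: -208436625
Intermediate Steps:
U(p, B) = 3 (U(p, B) = -9 - 1*(-12) = -9 + 12 = 3)
(h(U(5, -22)) + j(301))*(260847 + (226823 - 27545)) = (3² - 462)*(260847 + (226823 - 27545)) = (9 - 462)*(260847 + 199278) = -453*460125 = -208436625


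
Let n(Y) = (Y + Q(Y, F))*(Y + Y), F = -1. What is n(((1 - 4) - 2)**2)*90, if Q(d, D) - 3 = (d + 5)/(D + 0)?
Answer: -9000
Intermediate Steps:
Q(d, D) = 3 + (5 + d)/D (Q(d, D) = 3 + (d + 5)/(D + 0) = 3 + (5 + d)/D)
n(Y) = -4*Y (n(Y) = (Y + (5 + Y + 3*(-1))/(-1))*(Y + Y) = (Y - (5 + Y - 3))*(2*Y) = (Y - (2 + Y))*(2*Y) = (Y + (-2 - Y))*(2*Y) = -4*Y)
n(((1 - 4) - 2)**2)*90 = -4*((1 - 4) - 2)**2*90 = -4*(-3 - 2)**2*90 = -4*(-5)**2*90 = -4*25*90 = -100*90 = -9000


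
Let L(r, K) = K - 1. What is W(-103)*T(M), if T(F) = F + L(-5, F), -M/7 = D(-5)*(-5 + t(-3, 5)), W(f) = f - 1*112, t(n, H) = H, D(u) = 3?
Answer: 215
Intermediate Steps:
L(r, K) = -1 + K
W(f) = -112 + f (W(f) = f - 112 = -112 + f)
M = 0 (M = -21*(-5 + 5) = -21*0 = -7*0 = 0)
T(F) = -1 + 2*F (T(F) = F + (-1 + F) = -1 + 2*F)
W(-103)*T(M) = (-112 - 103)*(-1 + 2*0) = -215*(-1 + 0) = -215*(-1) = 215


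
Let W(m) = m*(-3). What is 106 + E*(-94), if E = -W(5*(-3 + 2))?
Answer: 1516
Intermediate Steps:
W(m) = -3*m
E = -15 (E = -(-3)*5*(-3 + 2) = -(-3)*5*(-1) = -(-3)*(-5) = -1*15 = -15)
106 + E*(-94) = 106 - 15*(-94) = 106 + 1410 = 1516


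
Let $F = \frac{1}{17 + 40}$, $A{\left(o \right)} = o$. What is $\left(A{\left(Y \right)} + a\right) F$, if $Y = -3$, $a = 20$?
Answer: $\frac{17}{57} \approx 0.29825$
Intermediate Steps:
$F = \frac{1}{57} \approx 0.017544$
$\left(A{\left(Y \right)} + a\right) F = \left(-3 + 20\right) \frac{1}{57} = 17 \cdot \frac{1}{57} = \frac{17}{57}$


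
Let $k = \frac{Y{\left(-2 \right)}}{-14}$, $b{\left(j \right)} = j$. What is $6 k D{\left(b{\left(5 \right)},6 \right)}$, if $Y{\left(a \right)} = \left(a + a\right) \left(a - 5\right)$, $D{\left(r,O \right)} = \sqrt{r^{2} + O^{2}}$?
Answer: $- 12 \sqrt{61} \approx -93.723$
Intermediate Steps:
$D{\left(r,O \right)} = \sqrt{O^{2} + r^{2}}$
$Y{\left(a \right)} = 2 a \left(-5 + a\right)$
$k = -2$ ($k = \frac{2 \left(-2\right) \left(-5 - 2\right)}{-14} = 2 \left(-2\right) \left(-7\right) \left(- \frac{1}{14}\right) = 28 \left(- \frac{1}{14}\right) = -2$)
$6 k D{\left(b{\left(5 \right)},6 \right)} = 6 \left(-2\right) \sqrt{6^{2} + 5^{2}} = - 12 \sqrt{36 + 25} = - 12 \sqrt{61}$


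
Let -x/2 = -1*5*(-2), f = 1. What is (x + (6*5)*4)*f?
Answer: 100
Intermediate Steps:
x = -20 (x = -2*(-1*5)*(-2) = -(-10)*(-2) = -2*10 = -20)
(x + (6*5)*4)*f = (-20 + (6*5)*4)*1 = (-20 + 30*4)*1 = (-20 + 120)*1 = 100*1 = 100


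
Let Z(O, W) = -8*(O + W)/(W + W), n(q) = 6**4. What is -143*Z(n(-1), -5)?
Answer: -738452/5 ≈ -1.4769e+5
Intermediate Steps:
n(q) = 1296
Z(O, W) = -4*(O + W)/W (Z(O, W) = -8*(O + W)/(2*W) = -8*(O + W)*1/(2*W) = -4*(O + W)/W)
-143*Z(n(-1), -5) = -143*(-4 - 4*1296/(-5)) = -143*(-4 - 4*1296*(-1/5)) = -143*(-4 + 5184/5) = -143*5164/5 = -738452/5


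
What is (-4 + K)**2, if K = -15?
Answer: 361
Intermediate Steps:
(-4 + K)**2 = (-4 - 15)**2 = (-19)**2 = 361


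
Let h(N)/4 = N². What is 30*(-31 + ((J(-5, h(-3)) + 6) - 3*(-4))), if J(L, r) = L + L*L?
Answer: 210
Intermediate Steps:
h(N) = 4*N²
J(L, r) = L + L²
30*(-31 + ((J(-5, h(-3)) + 6) - 3*(-4))) = 30*(-31 + ((-5*(1 - 5) + 6) - 3*(-4))) = 30*(-31 + ((-5*(-4) + 6) + 12)) = 30*(-31 + ((20 + 6) + 12)) = 30*(-31 + (26 + 12)) = 30*(-31 + 38) = 30*7 = 210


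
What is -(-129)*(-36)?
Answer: -4644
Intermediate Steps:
-(-129)*(-36) = -1*4644 = -4644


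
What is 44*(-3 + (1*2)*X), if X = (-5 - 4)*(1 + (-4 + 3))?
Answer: -132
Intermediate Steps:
X = 0 (X = -9*(1 - 1) = -9*0 = 0)
44*(-3 + (1*2)*X) = 44*(-3 + (1*2)*0) = 44*(-3 + 2*0) = 44*(-3 + 0) = 44*(-3) = -132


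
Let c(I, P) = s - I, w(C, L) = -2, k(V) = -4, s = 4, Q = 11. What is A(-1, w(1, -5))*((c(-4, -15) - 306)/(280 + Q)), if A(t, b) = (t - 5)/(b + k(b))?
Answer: -298/291 ≈ -1.0241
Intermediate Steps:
c(I, P) = 4 - I
A(t, b) = (-5 + t)/(-4 + b) (A(t, b) = (t - 5)/(b - 4) = (-5 + t)/(-4 + b))
A(-1, w(1, -5))*((c(-4, -15) - 306)/(280 + Q)) = ((-5 - 1)/(-4 - 2))*(((4 - 1*(-4)) - 306)/(280 + 11)) = (-6/(-6))*(((4 + 4) - 306)/291) = (-⅙*(-6))*((8 - 306)*(1/291)) = 1*(-298*1/291) = 1*(-298/291) = -298/291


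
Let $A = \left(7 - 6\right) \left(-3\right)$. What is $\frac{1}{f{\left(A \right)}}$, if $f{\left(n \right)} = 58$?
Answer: $\frac{1}{58} \approx 0.017241$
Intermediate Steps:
$A = -3$ ($A = 1 \left(-3\right) = -3$)
$\frac{1}{f{\left(A \right)}} = \frac{1}{58}$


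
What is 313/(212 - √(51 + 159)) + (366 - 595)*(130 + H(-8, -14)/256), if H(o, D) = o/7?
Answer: -149141338245/5010208 + 313*√210/44734 ≈ -29767.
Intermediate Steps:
H(o, D) = o/7 (H(o, D) = o*(⅐) = o/7)
313/(212 - √(51 + 159)) + (366 - 595)*(130 + H(-8, -14)/256) = 313/(212 - √(51 + 159)) + (366 - 595)*(130 + ((⅐)*(-8))/256) = 313/(212 - √210) - 229*(130 - 8/7*1/256) = 313/(212 - √210) - 229*(130 - 1/224) = 313/(212 - √210) - 229*29119/224 = 313/(212 - √210) - 6668251/224 = -6668251/224 + 313/(212 - √210)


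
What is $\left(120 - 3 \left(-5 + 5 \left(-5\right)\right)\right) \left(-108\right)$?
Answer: $-22680$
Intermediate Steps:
$\left(120 - 3 \left(-5 + 5 \left(-5\right)\right)\right) \left(-108\right) = \left(120 - 3 \left(-5 - 25\right)\right) \left(-108\right) = \left(120 - -90\right) \left(-108\right) = \left(120 + 90\right) \left(-108\right) = 210 \left(-108\right) = -22680$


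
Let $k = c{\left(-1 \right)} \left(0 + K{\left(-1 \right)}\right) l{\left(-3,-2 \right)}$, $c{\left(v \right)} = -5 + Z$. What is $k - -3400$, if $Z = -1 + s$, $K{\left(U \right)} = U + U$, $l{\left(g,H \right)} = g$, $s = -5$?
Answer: $3334$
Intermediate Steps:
$K{\left(U \right)} = 2 U$
$Z = -6$ ($Z = -1 - 5 = -6$)
$c{\left(v \right)} = -11$ ($c{\left(v \right)} = -5 - 6 = -11$)
$k = -66$ ($k = - 11 \left(0 + 2 \left(-1\right)\right) \left(-3\right) = - 11 \left(0 - 2\right) \left(-3\right) = \left(-11\right) \left(-2\right) \left(-3\right) = 22 \left(-3\right) = -66$)
$k - -3400 = -66 - -3400 = -66 + 3400 = 3334$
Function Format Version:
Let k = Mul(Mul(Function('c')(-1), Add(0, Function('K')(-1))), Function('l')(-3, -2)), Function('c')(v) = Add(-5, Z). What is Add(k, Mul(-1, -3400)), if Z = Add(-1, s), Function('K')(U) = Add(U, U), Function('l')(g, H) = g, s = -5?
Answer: 3334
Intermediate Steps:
Function('K')(U) = Mul(2, U)
Z = -6 (Z = Add(-1, -5) = -6)
Function('c')(v) = -11 (Function('c')(v) = Add(-5, -6) = -11)
k = -66 (k = Mul(Mul(-11, Add(0, Mul(2, -1))), -3) = Mul(Mul(-11, Add(0, -2)), -3) = Mul(Mul(-11, -2), -3) = Mul(22, -3) = -66)
Add(k, Mul(-1, -3400)) = Add(-66, Mul(-1, -3400)) = Add(-66, 3400) = 3334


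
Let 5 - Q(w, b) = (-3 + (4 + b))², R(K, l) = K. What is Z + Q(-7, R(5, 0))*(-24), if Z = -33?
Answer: 711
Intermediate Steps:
Q(w, b) = 5 - (1 + b)² (Q(w, b) = 5 - (-3 + (4 + b))² = 5 - (1 + b)²)
Z + Q(-7, R(5, 0))*(-24) = -33 + (5 - (1 + 5)²)*(-24) = -33 + (5 - 1*6²)*(-24) = -33 + (5 - 1*36)*(-24) = -33 + (5 - 36)*(-24) = -33 - 31*(-24) = -33 + 744 = 711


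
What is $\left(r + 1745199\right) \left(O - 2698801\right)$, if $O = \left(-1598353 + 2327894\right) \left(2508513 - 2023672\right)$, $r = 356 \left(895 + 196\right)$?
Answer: $754671090691002100$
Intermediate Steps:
$r = 388396$ ($r = 356 \cdot 1091 = 388396$)
$O = 353711387981$ ($O = 729541 \cdot 484841 = 353711387981$)
$\left(r + 1745199\right) \left(O - 2698801\right) = \left(388396 + 1745199\right) \left(353711387981 - 2698801\right) = 2133595 \cdot 353708689180 = 754671090691002100$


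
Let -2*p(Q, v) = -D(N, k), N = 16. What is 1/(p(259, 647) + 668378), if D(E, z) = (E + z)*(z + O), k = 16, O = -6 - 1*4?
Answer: 1/668474 ≈ 1.4959e-6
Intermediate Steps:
O = -10 (O = -6 - 4 = -10)
D(E, z) = (-10 + z)*(E + z) (D(E, z) = (E + z)*(z - 10) = (E + z)*(-10 + z) = (-10 + z)*(E + z))
p(Q, v) = 96 (p(Q, v) = -(-1)*(16² - 10*16 - 10*16 + 16*16)/2 = -(-1)*(256 - 160 - 160 + 256)/2 = -(-1)*192/2 = -½*(-192) = 96)
1/(p(259, 647) + 668378) = 1/(96 + 668378) = 1/668474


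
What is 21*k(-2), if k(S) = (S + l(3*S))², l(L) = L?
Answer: 1344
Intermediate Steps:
k(S) = 16*S² (k(S) = (S + 3*S)² = (4*S)² = 16*S²)
21*k(-2) = 21*(16*(-2)²) = 21*(16*4) = 21*64 = 1344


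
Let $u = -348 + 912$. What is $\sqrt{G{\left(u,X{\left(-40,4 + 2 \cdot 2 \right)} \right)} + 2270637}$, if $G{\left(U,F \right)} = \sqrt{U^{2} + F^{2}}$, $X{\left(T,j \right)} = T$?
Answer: $\sqrt{2270637 + 4 \sqrt{19981}} \approx 1507.1$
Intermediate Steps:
$u = 564$
$G{\left(U,F \right)} = \sqrt{F^{2} + U^{2}}$
$\sqrt{G{\left(u,X{\left(-40,4 + 2 \cdot 2 \right)} \right)} + 2270637} = \sqrt{\sqrt{\left(-40\right)^{2} + 564^{2}} + 2270637} = \sqrt{\sqrt{1600 + 318096} + 2270637} = \sqrt{\sqrt{319696} + 2270637} = \sqrt{4 \sqrt{19981} + 2270637} = \sqrt{2270637 + 4 \sqrt{19981}}$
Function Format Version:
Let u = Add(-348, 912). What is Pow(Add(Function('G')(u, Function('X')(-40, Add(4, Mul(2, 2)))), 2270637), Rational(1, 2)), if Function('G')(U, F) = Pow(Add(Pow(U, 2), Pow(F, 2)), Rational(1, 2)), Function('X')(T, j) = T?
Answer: Pow(Add(2270637, Mul(4, Pow(19981, Rational(1, 2)))), Rational(1, 2)) ≈ 1507.1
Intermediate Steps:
u = 564
Function('G')(U, F) = Pow(Add(Pow(F, 2), Pow(U, 2)), Rational(1, 2))
Pow(Add(Function('G')(u, Function('X')(-40, Add(4, Mul(2, 2)))), 2270637), Rational(1, 2)) = Pow(Add(Pow(Add(Pow(-40, 2), Pow(564, 2)), Rational(1, 2)), 2270637), Rational(1, 2)) = Pow(Add(Pow(Add(1600, 318096), Rational(1, 2)), 2270637), Rational(1, 2)) = Pow(Add(Pow(319696, Rational(1, 2)), 2270637), Rational(1, 2)) = Pow(Add(Mul(4, Pow(19981, Rational(1, 2))), 2270637), Rational(1, 2)) = Pow(Add(2270637, Mul(4, Pow(19981, Rational(1, 2)))), Rational(1, 2))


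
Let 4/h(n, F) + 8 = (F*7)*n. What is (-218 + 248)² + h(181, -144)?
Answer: 41052599/45614 ≈ 900.00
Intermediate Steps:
h(n, F) = 4/(-8 + 7*F*n) (h(n, F) = 4/(-8 + (F*7)*n) = 4/(-8 + (7*F)*n) = 4/(-8 + 7*F*n))
(-218 + 248)² + h(181, -144) = (-218 + 248)² + 4/(-8 + 7*(-144)*181) = 30² + 4/(-8 - 182448) = 900 + 4/(-182456) = 900 + 4*(-1/182456) = 900 - 1/45614 = 41052599/45614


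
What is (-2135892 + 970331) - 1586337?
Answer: -2751898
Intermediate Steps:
(-2135892 + 970331) - 1586337 = -1165561 - 1586337 = -2751898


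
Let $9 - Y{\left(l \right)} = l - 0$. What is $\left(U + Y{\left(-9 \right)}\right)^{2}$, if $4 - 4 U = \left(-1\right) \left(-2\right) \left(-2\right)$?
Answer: $400$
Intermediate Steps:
$Y{\left(l \right)} = 9 - l$ ($Y{\left(l \right)} = 9 - \left(l - 0\right) = 9 - \left(l + 0\right) = 9 - l$)
$U = 2$ ($U = 1 - \frac{\left(-1\right) \left(-2\right) \left(-2\right)}{4} = 1 - \frac{2 \left(-2\right)}{4} = 1 - -1 = 1 + 1 = 2$)
$\left(U + Y{\left(-9 \right)}\right)^{2} = \left(2 + \left(9 - -9\right)\right)^{2} = \left(2 + \left(9 + 9\right)\right)^{2} = \left(2 + 18\right)^{2} = 20^{2} = 400$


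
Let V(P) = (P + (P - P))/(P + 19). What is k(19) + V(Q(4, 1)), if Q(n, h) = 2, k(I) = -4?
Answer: -82/21 ≈ -3.9048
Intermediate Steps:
V(P) = P/(19 + P) (V(P) = (P + 0)/(19 + P) = P/(19 + P))
k(19) + V(Q(4, 1)) = -4 + 2/(19 + 2) = -4 + 2/21 = -82/21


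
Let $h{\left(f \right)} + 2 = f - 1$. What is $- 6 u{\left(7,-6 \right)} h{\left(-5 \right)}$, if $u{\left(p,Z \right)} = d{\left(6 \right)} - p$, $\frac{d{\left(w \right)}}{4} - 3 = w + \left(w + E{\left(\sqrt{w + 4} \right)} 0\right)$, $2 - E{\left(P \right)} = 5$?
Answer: $2544$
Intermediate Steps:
$E{\left(P \right)} = -3$ ($E{\left(P \right)} = 2 - 5 = -3$)
$d{\left(w \right)} = 12 + 8 w$ ($d{\left(w \right)} = 12 + 4 \left(w + \left(w - 0\right)\right) = 12 + 4 \left(w + \left(w + 0\right)\right) = 12 + 4 \left(w + w\right) = 12 + 4 \cdot 2 w = 12 + 8 w$)
$u{\left(p,Z \right)} = 60 - p$ ($u{\left(p,Z \right)} = \left(12 + 8 \cdot 6\right) - p = \left(12 + 48\right) - p = 60 - p$)
$h{\left(f \right)} = -3 + f$ ($h{\left(f \right)} = -2 + \left(f - 1\right) = -2 + \left(-1 + f\right) = -3 + f$)
$- 6 u{\left(7,-6 \right)} h{\left(-5 \right)} = - 6 \left(60 - 7\right) \left(-3 - 5\right) = - 6 \left(60 - 7\right) \left(-8\right) = \left(-6\right) 53 \left(-8\right) = \left(-318\right) \left(-8\right) = 2544$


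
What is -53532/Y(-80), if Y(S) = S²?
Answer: -13383/1600 ≈ -8.3644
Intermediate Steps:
-53532/Y(-80) = -53532/((-80)²) = -53532/6400 = -53532*1/6400 = -13383/1600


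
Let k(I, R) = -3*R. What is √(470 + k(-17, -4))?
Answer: √482 ≈ 21.954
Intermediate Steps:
√(470 + k(-17, -4)) = √(470 - 3*(-4)) = √(470 + 12) = √482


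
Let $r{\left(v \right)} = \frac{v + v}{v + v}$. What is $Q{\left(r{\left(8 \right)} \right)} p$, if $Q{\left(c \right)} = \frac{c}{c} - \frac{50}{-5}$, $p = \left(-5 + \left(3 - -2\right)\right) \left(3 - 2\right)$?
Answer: $0$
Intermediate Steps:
$r{\left(v \right)} = 1$ ($r{\left(v \right)} = \frac{2 v}{2 v} = 2 v \frac{1}{2 v} = 1$)
$p = 0$ ($p = \left(-5 + \left(3 + 2\right)\right) 1 = \left(-5 + 5\right) 1 = 0 \cdot 1 = 0$)
$Q{\left(c \right)} = 11$ ($Q{\left(c \right)} = 1 - -10 = 1 + 10 = 11$)
$Q{\left(r{\left(8 \right)} \right)} p = 11 \cdot 0 = 0$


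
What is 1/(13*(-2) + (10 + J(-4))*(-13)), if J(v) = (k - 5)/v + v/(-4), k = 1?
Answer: -1/182 ≈ -0.0054945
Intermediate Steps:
J(v) = -4/v - v/4 (J(v) = (1 - 5)/v + v/(-4) = -4/v + v*(-¼) = -4/v - v/4)
1/(13*(-2) + (10 + J(-4))*(-13)) = 1/(13*(-2) + (10 + (-4/(-4) - ¼*(-4)))*(-13)) = 1/(-26 + (10 + (-4*(-¼) + 1))*(-13)) = 1/(-26 + (10 + (1 + 1))*(-13)) = 1/(-26 + (10 + 2)*(-13)) = 1/(-26 + 12*(-13)) = 1/(-26 - 156) = 1/(-182) = -1/182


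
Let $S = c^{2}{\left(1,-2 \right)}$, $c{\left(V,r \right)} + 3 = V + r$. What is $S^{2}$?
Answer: $256$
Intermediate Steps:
$c{\left(V,r \right)} = -3 + V + r$ ($c{\left(V,r \right)} = -3 + \left(V + r\right) = -3 + V + r$)
$S = 16$ ($S = \left(-3 + 1 - 2\right)^{2} = \left(-4\right)^{2} = 16$)
$S^{2} = 16^{2} = 256$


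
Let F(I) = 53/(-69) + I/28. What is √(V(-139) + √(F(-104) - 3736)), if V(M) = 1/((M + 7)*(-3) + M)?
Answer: √(59955273 + 31901667*I*√872613399)/124131 ≈ 5.5301 + 5.5297*I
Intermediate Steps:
F(I) = -53/69 + I/28 (F(I) = 53*(-1/69) + I*(1/28) = -53/69 + I/28)
V(M) = 1/(-21 - 2*M) (V(M) = 1/((7 + M)*(-3) + M) = 1/((-21 - 3*M) + M) = 1/(-21 - 2*M))
√(V(-139) + √(F(-104) - 3736)) = √(-1/(21 + 2*(-139)) + √((-53/69 + (1/28)*(-104)) - 3736)) = √(-1/(21 - 278) + √((-53/69 - 26/7) - 3736)) = √(-1/(-257) + √(-2165/483 - 3736)) = √(-1*(-1/257) + √(-1806653/483)) = √(1/257 + I*√872613399/483)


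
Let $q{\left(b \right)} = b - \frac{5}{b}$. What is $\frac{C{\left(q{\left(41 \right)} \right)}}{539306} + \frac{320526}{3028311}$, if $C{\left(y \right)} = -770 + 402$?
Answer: $\frac{9541509806}{90732571787} \approx 0.10516$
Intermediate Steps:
$C{\left(y \right)} = -368$
$\frac{C{\left(q{\left(41 \right)} \right)}}{539306} + \frac{320526}{3028311} = - \frac{368}{539306} + \frac{320526}{3028311} = \left(-368\right) \frac{1}{539306} + 320526 \cdot \frac{1}{3028311} = - \frac{184}{269653} + \frac{35614}{336479} = \frac{9541509806}{90732571787}$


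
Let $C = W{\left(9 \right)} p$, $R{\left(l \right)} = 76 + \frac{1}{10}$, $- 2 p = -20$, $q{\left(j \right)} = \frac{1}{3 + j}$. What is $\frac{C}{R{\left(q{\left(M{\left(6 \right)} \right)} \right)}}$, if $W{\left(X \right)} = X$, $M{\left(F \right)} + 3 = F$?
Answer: $\frac{900}{761} \approx 1.1827$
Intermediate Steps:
$M{\left(F \right)} = -3 + F$
$p = 10$ ($p = \left(- \frac{1}{2}\right) \left(-20\right) = 10$)
$R{\left(l \right)} = \frac{761}{10}$ ($R{\left(l \right)} = 76 + \frac{1}{10} = \frac{761}{10}$)
$C = 90$ ($C = 9 \cdot 10 = 90$)
$\frac{C}{R{\left(q{\left(M{\left(6 \right)} \right)} \right)}} = \frac{90}{\frac{761}{10}} = 90 \cdot \frac{10}{761} = \frac{900}{761}$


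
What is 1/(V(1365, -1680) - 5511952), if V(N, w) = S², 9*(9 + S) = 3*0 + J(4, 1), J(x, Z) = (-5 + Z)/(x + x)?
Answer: -324/1785845879 ≈ -1.8143e-7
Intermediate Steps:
J(x, Z) = (-5 + Z)/(2*x) (J(x, Z) = (-5 + Z)/((2*x)) = (-5 + Z)*(1/(2*x)) = (-5 + Z)/(2*x))
S = -163/18 (S = -9 + (3*0 + (½)*(-5 + 1)/4)/9 = -9 + (0 + (½)*(¼)*(-4))/9 = -9 + (0 - ½)/9 = -9 + (⅑)*(-½) = -9 - 1/18 = -163/18 ≈ -9.0556)
V(N, w) = 26569/324 (V(N, w) = (-163/18)² = 26569/324)
1/(V(1365, -1680) - 5511952) = 1/(26569/324 - 5511952) = 1/(-1785845879/324) = -324/1785845879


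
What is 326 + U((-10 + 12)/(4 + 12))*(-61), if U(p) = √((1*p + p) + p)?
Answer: 326 - 61*√6/4 ≈ 288.65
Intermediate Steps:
U(p) = √3*√p (U(p) = √((p + p) + p) = √(2*p + p) = √(3*p) = √3*√p)
326 + U((-10 + 12)/(4 + 12))*(-61) = 326 + (√3*√((-10 + 12)/(4 + 12)))*(-61) = 326 + (√3*√(2/16))*(-61) = 326 + (√3*√(2*(1/16)))*(-61) = 326 + (√3*√(⅛))*(-61) = 326 + (√3*(√2/4))*(-61) = 326 + (√6/4)*(-61) = 326 - 61*√6/4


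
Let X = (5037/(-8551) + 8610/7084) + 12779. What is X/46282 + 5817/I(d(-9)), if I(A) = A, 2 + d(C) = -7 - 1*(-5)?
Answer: -145581486229687/100126617646 ≈ -1454.0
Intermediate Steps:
d(C) = -4 (d(C) = -2 + (-7 - 1*(-5)) = -2 + (-7 + 5) = -2 - 2 = -4)
X = 55294964017/4326806 (X = (5037*(-1/8551) + 8610*(1/7084)) + 12779 = (-5037/8551 + 615/506) + 12779 = 2710143/4326806 + 12779 = 55294964017/4326806 ≈ 12780.)
X/46282 + 5817/I(d(-9)) = (55294964017/4326806)/46282 + 5817/(-4) = (55294964017/4326806)*(1/46282) + 5817*(-¼) = 55294964017/200253235292 - 5817/4 = -145581486229687/100126617646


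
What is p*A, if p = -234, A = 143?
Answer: -33462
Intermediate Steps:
p*A = -234*143 = -33462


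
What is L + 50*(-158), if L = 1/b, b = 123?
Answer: -971699/123 ≈ -7900.0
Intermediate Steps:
L = 1/123 ≈ 0.0081301
L + 50*(-158) = 1/123 + 50*(-158) = 1/123 - 7900 = -971699/123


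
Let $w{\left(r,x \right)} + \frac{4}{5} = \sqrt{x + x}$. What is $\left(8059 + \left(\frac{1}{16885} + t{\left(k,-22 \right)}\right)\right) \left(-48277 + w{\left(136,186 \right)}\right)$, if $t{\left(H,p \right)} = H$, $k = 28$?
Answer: $- \frac{32961425595444}{84425} + \frac{273097992 \sqrt{93}}{16885} \approx -3.9027 \cdot 10^{8}$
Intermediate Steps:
$w{\left(r,x \right)} = - \frac{4}{5} + \sqrt{2} \sqrt{x}$ ($w{\left(r,x \right)} = - \frac{4}{5} + \sqrt{x + x} = - \frac{4}{5} + \sqrt{2 x} = - \frac{4}{5} + \sqrt{2} \sqrt{x}$)
$\left(8059 + \left(\frac{1}{16885} + t{\left(k,-22 \right)}\right)\right) \left(-48277 + w{\left(136,186 \right)}\right) = \left(8059 + \left(\frac{1}{16885} + 28\right)\right) \left(-48277 - \left(\frac{4}{5} - \sqrt{2} \sqrt{186}\right)\right) = \left(8059 + \left(\frac{1}{16885} + 28\right)\right) \left(-48277 - \left(\frac{4}{5} - 2 \sqrt{93}\right)\right) = \left(8059 + \frac{472781}{16885}\right) \left(- \frac{241389}{5} + 2 \sqrt{93}\right) = \frac{136548996 \left(- \frac{241389}{5} + 2 \sqrt{93}\right)}{16885} = - \frac{32961425595444}{84425} + \frac{273097992 \sqrt{93}}{16885}$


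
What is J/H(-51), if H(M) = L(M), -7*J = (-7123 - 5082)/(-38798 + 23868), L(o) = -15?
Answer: 2441/313530 ≈ 0.0077855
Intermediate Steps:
J = -2441/20902 (J = -(-7123 - 5082)/(7*(-38798 + 23868)) = -(-12205)/(7*(-14930)) = -(-12205)*(-1)/(7*14930) = -1/7*2441/2986 = -2441/20902 ≈ -0.11678)
H(M) = -15
J/H(-51) = -2441/20902/(-15) = -2441/20902*(-1/15) = 2441/313530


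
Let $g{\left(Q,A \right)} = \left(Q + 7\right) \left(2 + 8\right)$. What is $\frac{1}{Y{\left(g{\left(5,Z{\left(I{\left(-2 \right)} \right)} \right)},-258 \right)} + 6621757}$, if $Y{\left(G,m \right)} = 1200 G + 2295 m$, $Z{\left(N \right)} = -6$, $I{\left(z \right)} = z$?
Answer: $\frac{1}{6173647} \approx 1.6198 \cdot 10^{-7}$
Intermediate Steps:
$g{\left(Q,A \right)} = 70 + 10 Q$ ($g{\left(Q,A \right)} = \left(7 + Q\right) 10 = 70 + 10 Q$)
$\frac{1}{Y{\left(g{\left(5,Z{\left(I{\left(-2 \right)} \right)} \right)},-258 \right)} + 6621757} = \frac{1}{\left(1200 \left(70 + 10 \cdot 5\right) + 2295 \left(-258\right)\right) + 6621757} = \frac{1}{\left(1200 \left(70 + 50\right) - 592110\right) + 6621757} = \frac{1}{\left(1200 \cdot 120 - 592110\right) + 6621757} = \frac{1}{\left(144000 - 592110\right) + 6621757} = \frac{1}{-448110 + 6621757} = \frac{1}{6173647}$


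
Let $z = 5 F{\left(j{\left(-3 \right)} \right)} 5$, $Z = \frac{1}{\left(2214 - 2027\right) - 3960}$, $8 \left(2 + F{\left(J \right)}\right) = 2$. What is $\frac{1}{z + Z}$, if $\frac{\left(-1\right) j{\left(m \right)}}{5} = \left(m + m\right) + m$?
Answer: $- \frac{15092}{660279} \approx -0.022857$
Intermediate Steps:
$j{\left(m \right)} = - 15 m$ ($j{\left(m \right)} = - 5 \left(\left(m + m\right) + m\right) = - 5 \left(2 m + m\right) = - 5 \cdot 3 m = - 15 m$)
$F{\left(J \right)} = - \frac{7}{4}$ ($F{\left(J \right)} = -2 + \frac{1}{8} \cdot 2 = -2 + \frac{1}{4} = - \frac{7}{4}$)
$Z = - \frac{1}{3773}$ ($Z = \frac{1}{\left(2214 - 2027\right) - 3960} = \frac{1}{187 - 3960} = \frac{1}{-3773} = - \frac{1}{3773} \approx -0.00026504$)
$z = - \frac{175}{4}$ ($z = 5 \left(- \frac{7}{4}\right) 5 = \left(- \frac{35}{4}\right) 5 = - \frac{175}{4} \approx -43.75$)
$\frac{1}{z + Z} = \frac{1}{- \frac{175}{4} - \frac{1}{3773}} = \frac{1}{- \frac{660279}{15092}} = - \frac{15092}{660279}$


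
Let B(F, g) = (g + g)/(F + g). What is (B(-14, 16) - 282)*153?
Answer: -40698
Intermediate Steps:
B(F, g) = 2*g/(F + g) (B(F, g) = (2*g)/(F + g) = 2*g/(F + g))
(B(-14, 16) - 282)*153 = (2*16/(-14 + 16) - 282)*153 = (2*16/2 - 282)*153 = (2*16*(1/2) - 282)*153 = (16 - 282)*153 = -266*153 = -40698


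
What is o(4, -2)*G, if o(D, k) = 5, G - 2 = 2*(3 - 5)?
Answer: -10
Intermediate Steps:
G = -2 (G = 2 + 2*(3 - 5) = 2 + 2*(-2) = 2 - 4 = -2)
o(4, -2)*G = 5*(-2) = -10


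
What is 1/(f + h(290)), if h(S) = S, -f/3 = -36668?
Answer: 1/110294 ≈ 9.0667e-6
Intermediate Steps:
f = 110004 (f = -3*(-36668) = 110004)
1/(f + h(290)) = 1/(110004 + 290) = 1/110294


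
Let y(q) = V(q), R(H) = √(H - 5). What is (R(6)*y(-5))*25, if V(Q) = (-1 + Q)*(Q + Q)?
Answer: 1500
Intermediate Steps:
R(H) = √(-5 + H)
V(Q) = 2*Q*(-1 + Q) (V(Q) = (-1 + Q)*(2*Q) = 2*Q*(-1 + Q))
y(q) = 2*q*(-1 + q)
(R(6)*y(-5))*25 = (√(-5 + 6)*(2*(-5)*(-1 - 5)))*25 = (√1*(2*(-5)*(-6)))*25 = (1*60)*25 = 60*25 = 1500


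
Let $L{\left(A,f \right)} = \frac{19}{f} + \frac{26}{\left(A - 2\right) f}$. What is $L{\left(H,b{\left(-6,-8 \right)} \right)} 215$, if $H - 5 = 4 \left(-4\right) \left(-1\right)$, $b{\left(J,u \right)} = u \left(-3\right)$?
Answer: $\frac{27735}{152} \approx 182.47$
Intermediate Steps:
$b{\left(J,u \right)} = - 3 u$
$H = 21$ ($H = 5 + 4 \left(-4\right) \left(-1\right) = 5 - -16 = 5 + 16 = 21$)
$L{\left(A,f \right)} = \frac{19}{f} + \frac{26}{f \left(-2 + A\right)}$ ($L{\left(A,f \right)} = \frac{19}{f} + \frac{26}{\left(-2 + A\right) f} = \frac{19}{f} + \frac{26}{f \left(-2 + A\right)}$)
$L{\left(H,b{\left(-6,-8 \right)} \right)} 215 = \frac{-12 + 19 \cdot 21}{\left(-3\right) \left(-8\right) \left(-2 + 21\right)} 215 = \frac{-12 + 399}{24 \cdot 19} \cdot 215 = \frac{1}{24} \cdot \frac{1}{19} \cdot 387 \cdot 215 = \frac{129}{152} \cdot 215 = \frac{27735}{152}$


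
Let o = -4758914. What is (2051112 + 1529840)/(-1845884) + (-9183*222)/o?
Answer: -1659796936343/1098050401247 ≈ -1.5116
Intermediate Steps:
(2051112 + 1529840)/(-1845884) + (-9183*222)/o = (2051112 + 1529840)/(-1845884) - 9183*222/(-4758914) = 3580952*(-1/1845884) - 2038626*(-1/4758914) = -895238/461471 + 1019313/2379457 = -1659796936343/1098050401247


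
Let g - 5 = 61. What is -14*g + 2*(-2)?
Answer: -928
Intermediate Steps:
g = 66 (g = 5 + 61 = 66)
-14*g + 2*(-2) = -14*66 + 2*(-2) = -924 - 4 = -928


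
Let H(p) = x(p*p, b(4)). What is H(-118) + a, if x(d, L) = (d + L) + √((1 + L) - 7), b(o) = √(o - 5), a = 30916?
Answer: 44840 + I + √(-6 + I) ≈ 44840.0 + 3.4579*I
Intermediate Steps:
b(o) = √(-5 + o)
x(d, L) = L + d + √(-6 + L) (x(d, L) = (L + d) + √(-6 + L) = L + d + √(-6 + L))
H(p) = I + p² + √(-6 + I) (H(p) = √(-5 + 4) + p*p + √(-6 + √(-5 + 4)) = √(-1) + p² + √(-6 + √(-1)) = I + p² + √(-6 + I))
H(-118) + a = (I + (-118)² + √(-6 + I)) + 30916 = (I + 13924 + √(-6 + I)) + 30916 = (13924 + I + √(-6 + I)) + 30916 = 44840 + I + √(-6 + I)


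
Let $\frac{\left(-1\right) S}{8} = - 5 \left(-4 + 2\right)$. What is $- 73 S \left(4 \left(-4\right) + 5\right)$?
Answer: $-64240$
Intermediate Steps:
$S = -80$ ($S = - 8 \left(- 5 \left(-4 + 2\right)\right) = - 8 \left(\left(-5\right) \left(-2\right)\right) = \left(-8\right) 10 = -80$)
$- 73 S \left(4 \left(-4\right) + 5\right) = \left(-73\right) \left(-80\right) \left(4 \left(-4\right) + 5\right) = 5840 \left(-16 + 5\right) = 5840 \left(-11\right) = -64240$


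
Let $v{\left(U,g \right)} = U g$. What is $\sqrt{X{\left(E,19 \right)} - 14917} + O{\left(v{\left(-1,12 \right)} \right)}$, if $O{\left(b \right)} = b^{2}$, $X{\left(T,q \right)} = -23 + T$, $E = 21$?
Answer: $144 + i \sqrt{14919} \approx 144.0 + 122.14 i$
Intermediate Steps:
$\sqrt{X{\left(E,19 \right)} - 14917} + O{\left(v{\left(-1,12 \right)} \right)} = \sqrt{\left(-23 + 21\right) - 14917} + \left(\left(-1\right) 12\right)^{2} = \sqrt{-2 - 14917} + \left(-12\right)^{2} = \sqrt{-14919} + 144 = i \sqrt{14919} + 144 = 144 + i \sqrt{14919}$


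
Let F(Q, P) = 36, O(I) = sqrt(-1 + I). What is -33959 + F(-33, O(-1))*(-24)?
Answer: -34823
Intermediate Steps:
-33959 + F(-33, O(-1))*(-24) = -33959 + 36*(-24) = -33959 - 864 = -34823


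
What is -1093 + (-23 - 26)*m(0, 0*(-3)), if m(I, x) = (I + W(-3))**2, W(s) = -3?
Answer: -1534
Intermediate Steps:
m(I, x) = (-3 + I)**2 (m(I, x) = (I - 3)**2 = (-3 + I)**2)
-1093 + (-23 - 26)*m(0, 0*(-3)) = -1093 + (-23 - 26)*(-3 + 0)**2 = -1093 - 49*(-3)**2 = -1093 - 49*9 = -1093 - 441 = -1534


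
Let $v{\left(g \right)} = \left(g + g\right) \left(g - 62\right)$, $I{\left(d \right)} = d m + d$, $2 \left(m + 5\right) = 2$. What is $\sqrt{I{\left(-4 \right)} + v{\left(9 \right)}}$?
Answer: $i \sqrt{942} \approx 30.692 i$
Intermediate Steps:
$m = -4$ ($m = -5 + \frac{1}{2} \cdot 2 = -5 + 1 = -4$)
$I{\left(d \right)} = - 3 d$ ($I{\left(d \right)} = d \left(-4\right) + d = - 4 d + d = - 3 d$)
$v{\left(g \right)} = 2 g \left(-62 + g\right)$
$\sqrt{I{\left(-4 \right)} + v{\left(9 \right)}} = \sqrt{\left(-3\right) \left(-4\right) + 2 \cdot 9 \left(-62 + 9\right)} = \sqrt{12 + 2 \cdot 9 \left(-53\right)} = \sqrt{12 - 954} = \sqrt{-942} = i \sqrt{942}$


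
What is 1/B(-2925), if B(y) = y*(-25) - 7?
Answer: 1/73118 ≈ 1.3677e-5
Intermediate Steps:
B(y) = -7 - 25*y (B(y) = -25*y - 7 = -7 - 25*y)
1/B(-2925) = 1/(-7 - 25*(-2925)) = 1/(-7 + 73125) = 1/73118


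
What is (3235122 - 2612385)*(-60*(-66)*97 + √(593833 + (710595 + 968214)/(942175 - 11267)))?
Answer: 239205736440 + 622737*√1063246129726651/42314 ≈ 2.3969e+11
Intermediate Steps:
(3235122 - 2612385)*(-60*(-66)*97 + √(593833 + (710595 + 968214)/(942175 - 11267))) = 622737*(3960*97 + √(593833 + 1678809/930908)) = 622737*(384120 + √(593833 + 1678809*(1/930908))) = 622737*(384120 + √(593833 + 152619/84628)) = 622737*(384120 + √(50255051743/84628)) = 622737*(384120 + √1063246129726651/42314) = 239205736440 + 622737*√1063246129726651/42314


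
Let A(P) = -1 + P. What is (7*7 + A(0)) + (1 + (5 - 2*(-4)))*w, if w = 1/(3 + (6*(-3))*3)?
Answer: 2434/51 ≈ 47.725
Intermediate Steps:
w = -1/51 (w = 1/(3 - 18*3) = 1/(3 - 54) = 1/(-51) = -1/51 ≈ -0.019608)
(7*7 + A(0)) + (1 + (5 - 2*(-4)))*w = (7*7 + (-1 + 0)) + (1 + (5 - 2*(-4)))*(-1/51) = (49 - 1) + (1 + (5 + 8))*(-1/51) = 48 + (1 + 13)*(-1/51) = 48 + 14*(-1/51) = 48 - 14/51 = 2434/51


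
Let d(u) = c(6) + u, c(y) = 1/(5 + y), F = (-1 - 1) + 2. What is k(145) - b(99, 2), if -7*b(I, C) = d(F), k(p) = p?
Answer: 11166/77 ≈ 145.01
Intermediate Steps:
F = 0 (F = -2 + 2 = 0)
d(u) = 1/11 + u (d(u) = 1/(5 + 6) + u = 1/11 + u)
b(I, C) = -1/77 (b(I, C) = -(1/11 + 0)/7 = -1/7*1/11 = -1/77)
k(145) - b(99, 2) = 145 - 1*(-1/77) = 145 + 1/77 = 11166/77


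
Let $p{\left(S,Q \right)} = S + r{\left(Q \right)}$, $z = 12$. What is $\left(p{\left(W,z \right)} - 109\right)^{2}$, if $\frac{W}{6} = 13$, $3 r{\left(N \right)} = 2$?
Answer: $\frac{8281}{9} \approx 920.11$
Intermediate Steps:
$r{\left(N \right)} = \frac{2}{3}$ ($r{\left(N \right)} = \frac{1}{3} \cdot 2 = \frac{2}{3}$)
$W = 78$ ($W = 6 \cdot 13 = 78$)
$p{\left(S,Q \right)} = \frac{2}{3} + S$ ($p{\left(S,Q \right)} = S + \frac{2}{3} = \frac{2}{3} + S$)
$\left(p{\left(W,z \right)} - 109\right)^{2} = \left(\left(\frac{2}{3} + 78\right) - 109\right)^{2} = \left(\frac{236}{3} - 109\right)^{2} = \left(- \frac{91}{3}\right)^{2} = \frac{8281}{9}$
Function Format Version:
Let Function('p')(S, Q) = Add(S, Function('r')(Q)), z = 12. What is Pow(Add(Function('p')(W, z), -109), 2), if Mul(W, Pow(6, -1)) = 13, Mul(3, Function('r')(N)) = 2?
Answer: Rational(8281, 9) ≈ 920.11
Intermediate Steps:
Function('r')(N) = Rational(2, 3) (Function('r')(N) = Mul(Rational(1, 3), 2) = Rational(2, 3))
W = 78 (W = Mul(6, 13) = 78)
Function('p')(S, Q) = Add(Rational(2, 3), S) (Function('p')(S, Q) = Add(S, Rational(2, 3)) = Add(Rational(2, 3), S))
Pow(Add(Function('p')(W, z), -109), 2) = Pow(Add(Add(Rational(2, 3), 78), -109), 2) = Pow(Add(Rational(236, 3), -109), 2) = Pow(Rational(-91, 3), 2) = Rational(8281, 9)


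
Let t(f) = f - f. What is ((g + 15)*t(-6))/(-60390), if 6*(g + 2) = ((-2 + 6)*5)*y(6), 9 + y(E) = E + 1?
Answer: 0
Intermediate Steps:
y(E) = -8 + E (y(E) = -9 + (E + 1) = -9 + (1 + E) = -8 + E)
t(f) = 0
g = -26/3 (g = -2 + (((-2 + 6)*5)*(-8 + 6))/6 = -2 + ((4*5)*(-2))/6 = -2 + (20*(-2))/6 = -2 + (⅙)*(-40) = -2 - 20/3 = -26/3 ≈ -8.6667)
((g + 15)*t(-6))/(-60390) = ((-26/3 + 15)*0)/(-60390) = ((19/3)*0)*(-1/60390) = 0*(-1/60390) = 0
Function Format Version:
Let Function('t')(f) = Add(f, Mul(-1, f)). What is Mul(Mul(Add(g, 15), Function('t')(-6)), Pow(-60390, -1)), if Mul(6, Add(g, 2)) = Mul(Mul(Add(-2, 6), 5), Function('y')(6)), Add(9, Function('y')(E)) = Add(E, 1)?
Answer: 0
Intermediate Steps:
Function('y')(E) = Add(-8, E) (Function('y')(E) = Add(-9, Add(E, 1)) = Add(-9, Add(1, E)) = Add(-8, E))
Function('t')(f) = 0
g = Rational(-26, 3) (g = Add(-2, Mul(Rational(1, 6), Mul(Mul(Add(-2, 6), 5), Add(-8, 6)))) = Add(-2, Mul(Rational(1, 6), Mul(Mul(4, 5), -2))) = Add(-2, Mul(Rational(1, 6), Mul(20, -2))) = Add(-2, Mul(Rational(1, 6), -40)) = Add(-2, Rational(-20, 3)) = Rational(-26, 3) ≈ -8.6667)
Mul(Mul(Add(g, 15), Function('t')(-6)), Pow(-60390, -1)) = Mul(Mul(Add(Rational(-26, 3), 15), 0), Pow(-60390, -1)) = Mul(Mul(Rational(19, 3), 0), Rational(-1, 60390)) = Mul(0, Rational(-1, 60390)) = 0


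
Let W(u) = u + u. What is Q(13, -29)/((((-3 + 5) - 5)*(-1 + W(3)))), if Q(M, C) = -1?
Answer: 1/15 ≈ 0.066667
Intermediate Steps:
W(u) = 2*u
Q(13, -29)/((((-3 + 5) - 5)*(-1 + W(3)))) = -1/(((-3 + 5) - 5)*(-1 + 2*3)) = -1/((2 - 5)*(-1 + 6)) = -1/((-3*5)) = -1/(-15) = -1*(-1/15) = 1/15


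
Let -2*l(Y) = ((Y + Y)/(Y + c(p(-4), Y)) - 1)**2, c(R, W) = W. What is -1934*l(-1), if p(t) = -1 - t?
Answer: 0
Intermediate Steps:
l(Y) = 0 (l(Y) = -((Y + Y)/(Y + Y) - 1)**2/2 = -((2*Y)/((2*Y)) - 1)**2/2 = -((2*Y)*(1/(2*Y)) - 1)**2/2 = -(1 - 1)**2/2 = -1/2*0**2 = -1/2*0 = 0)
-1934*l(-1) = -1934*0 = 0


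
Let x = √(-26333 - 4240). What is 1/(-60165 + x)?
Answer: -6685/402206422 - I*√3397/1206619266 ≈ -1.6621e-5 - 4.8303e-8*I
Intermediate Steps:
x = 3*I*√3397 (x = √(-30573) = 3*I*√3397 ≈ 174.85*I)
1/(-60165 + x) = 1/(-60165 + 3*I*√3397)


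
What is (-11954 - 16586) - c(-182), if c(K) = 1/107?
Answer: -3053781/107 ≈ -28540.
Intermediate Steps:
c(K) = 1/107
(-11954 - 16586) - c(-182) = (-11954 - 16586) - 1*1/107 = -28540 - 1/107 = -3053781/107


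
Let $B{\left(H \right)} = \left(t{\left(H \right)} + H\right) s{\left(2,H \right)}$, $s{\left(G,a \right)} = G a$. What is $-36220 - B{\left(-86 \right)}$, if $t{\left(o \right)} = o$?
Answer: $-65804$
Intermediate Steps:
$B{\left(H \right)} = 4 H^{2}$ ($B{\left(H \right)} = \left(H + H\right) 2 H = 2 H 2 H = 4 H^{2}$)
$-36220 - B{\left(-86 \right)} = -36220 - 4 \left(-86\right)^{2} = -36220 - 4 \cdot 7396 = -36220 - 29584 = -65804$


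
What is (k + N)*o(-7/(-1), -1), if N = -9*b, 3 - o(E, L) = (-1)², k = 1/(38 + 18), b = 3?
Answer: -1511/28 ≈ -53.964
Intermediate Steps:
k = 1/56 ≈ 0.017857
o(E, L) = 2 (o(E, L) = 3 - 1*(-1)² = 3 - 1*1 = 3 - 1 = 2)
N = -27 (N = -9*3 = -27)
(k + N)*o(-7/(-1), -1) = (1/56 - 27)*2 = -1511/56*2 = -1511/28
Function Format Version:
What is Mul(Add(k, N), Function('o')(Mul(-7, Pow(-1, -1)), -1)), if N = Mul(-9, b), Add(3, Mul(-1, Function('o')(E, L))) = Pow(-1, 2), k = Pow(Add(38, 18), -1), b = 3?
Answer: Rational(-1511, 28) ≈ -53.964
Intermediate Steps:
k = Rational(1, 56) (k = Pow(56, -1) = Rational(1, 56) ≈ 0.017857)
Function('o')(E, L) = 2 (Function('o')(E, L) = Add(3, Mul(-1, Pow(-1, 2))) = Add(3, Mul(-1, 1)) = Add(3, -1) = 2)
N = -27 (N = Mul(-9, 3) = -27)
Mul(Add(k, N), Function('o')(Mul(-7, Pow(-1, -1)), -1)) = Mul(Add(Rational(1, 56), -27), 2) = Mul(Rational(-1511, 56), 2) = Rational(-1511, 28)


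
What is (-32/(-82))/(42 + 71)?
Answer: 16/4633 ≈ 0.0034535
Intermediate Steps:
(-32/(-82))/(42 + 71) = -1/82*(-32)/113 = (16/41)*(1/113) = 16/4633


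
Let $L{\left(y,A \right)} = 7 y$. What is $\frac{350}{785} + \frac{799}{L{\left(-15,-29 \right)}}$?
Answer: $- \frac{118093}{16485} \approx -7.1637$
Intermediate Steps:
$\frac{350}{785} + \frac{799}{L{\left(-15,-29 \right)}} = \frac{350}{785} + \frac{799}{7 \left(-15\right)} = 350 \cdot \frac{1}{785} + \frac{799}{-105} = \frac{70}{157} + 799 \left(- \frac{1}{105}\right) = \frac{70}{157} - \frac{799}{105} = - \frac{118093}{16485}$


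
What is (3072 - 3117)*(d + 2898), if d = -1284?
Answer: -72630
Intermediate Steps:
(3072 - 3117)*(d + 2898) = (3072 - 3117)*(-1284 + 2898) = -45*1614 = -72630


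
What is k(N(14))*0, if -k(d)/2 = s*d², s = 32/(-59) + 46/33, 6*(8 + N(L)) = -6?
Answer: 0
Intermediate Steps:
N(L) = -9 (N(L) = -8 + (⅙)*(-6) = -8 - 1 = -9)
s = 1658/1947 (s = 32*(-1/59) + 46*(1/33) = -32/59 + 46/33 = 1658/1947 ≈ 0.85157)
k(d) = -3316*d²/1947
k(N(14))*0 = -3316/1947*(-9)²*0 = -3316/1947*81*0 = -89532/649*0 = 0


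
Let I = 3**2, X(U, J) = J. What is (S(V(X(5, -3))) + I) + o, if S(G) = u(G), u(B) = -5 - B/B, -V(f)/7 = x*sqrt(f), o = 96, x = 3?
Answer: 99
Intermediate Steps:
V(f) = -21*sqrt(f)
u(B) = -6 (u(B) = -5 - 1*1 = -5 - 1 = -6)
S(G) = -6
I = 9
(S(V(X(5, -3))) + I) + o = (-6 + 9) + 96 = 3 + 96 = 99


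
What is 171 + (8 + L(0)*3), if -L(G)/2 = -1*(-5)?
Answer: 149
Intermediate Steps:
L(G) = -10 (L(G) = -(-2)*(-5) = -2*5 = -10)
171 + (8 + L(0)*3) = 171 + (8 - 10*3) = 171 + (8 - 30) = 171 - 22 = 149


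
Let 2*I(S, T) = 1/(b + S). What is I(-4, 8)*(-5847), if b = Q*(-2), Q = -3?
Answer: -5847/4 ≈ -1461.8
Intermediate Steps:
b = 6 (b = -3*(-2) = 6)
I(S, T) = 1/(2*(6 + S))
I(-4, 8)*(-5847) = (1/(2*(6 - 4)))*(-5847) = ((1/2)/2)*(-5847) = ((1/2)*(1/2))*(-5847) = (1/4)*(-5847) = -5847/4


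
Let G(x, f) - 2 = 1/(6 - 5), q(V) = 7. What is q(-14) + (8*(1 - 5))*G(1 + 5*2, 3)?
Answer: -89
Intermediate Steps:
G(x, f) = 3 (G(x, f) = 2 + 1/(6 - 5) = 2 + 1/1 = 2 + 1 = 3)
q(-14) + (8*(1 - 5))*G(1 + 5*2, 3) = 7 + (8*(1 - 5))*3 = 7 + (8*(-4))*3 = 7 - 32*3 = 7 - 96 = -89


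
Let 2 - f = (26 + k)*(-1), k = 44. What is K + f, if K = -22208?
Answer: -22136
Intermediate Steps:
f = 72 (f = 2 - (26 + 44)*(-1) = 2 - 70*(-1) = 2 - 1*(-70) = 2 + 70 = 72)
K + f = -22208 + 72 = -22136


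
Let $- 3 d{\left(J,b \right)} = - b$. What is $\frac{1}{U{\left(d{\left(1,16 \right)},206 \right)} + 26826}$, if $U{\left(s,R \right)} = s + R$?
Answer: $\frac{3}{81112} \approx 3.6986 \cdot 10^{-5}$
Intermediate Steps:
$d{\left(J,b \right)} = \frac{b}{3}$ ($d{\left(J,b \right)} = - \frac{\left(-1\right) b}{3} = \frac{b}{3}$)
$U{\left(s,R \right)} = R + s$
$\frac{1}{U{\left(d{\left(1,16 \right)},206 \right)} + 26826} = \frac{1}{\left(206 + \frac{1}{3} \cdot 16\right) + 26826} = \frac{1}{\left(206 + \frac{16}{3}\right) + 26826} = \frac{1}{\frac{634}{3} + 26826} = \frac{1}{\frac{81112}{3}} = \frac{3}{81112}$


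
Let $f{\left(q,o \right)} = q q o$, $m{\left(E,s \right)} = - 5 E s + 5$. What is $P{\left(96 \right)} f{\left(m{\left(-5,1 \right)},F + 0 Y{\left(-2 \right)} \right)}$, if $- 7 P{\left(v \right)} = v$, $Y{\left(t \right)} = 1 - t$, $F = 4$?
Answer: $- \frac{345600}{7} \approx -49371.0$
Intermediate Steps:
$m{\left(E,s \right)} = 5 - 5 E s$ ($m{\left(E,s \right)} = - 5 E s + 5 = 5 - 5 E s$)
$P{\left(v \right)} = - \frac{v}{7}$
$f{\left(q,o \right)} = o q^{2}$ ($f{\left(q,o \right)} = q^{2} o = o q^{2}$)
$P{\left(96 \right)} f{\left(m{\left(-5,1 \right)},F + 0 Y{\left(-2 \right)} \right)} = \left(- \frac{1}{7}\right) 96 \left(4 + 0 \left(1 - -2\right)\right) \left(5 - \left(-25\right) 1\right)^{2} = - \frac{96 \left(4 + 0 \left(1 + 2\right)\right) \left(5 + 25\right)^{2}}{7} = - \frac{96 \left(4 + 0 \cdot 3\right) 30^{2}}{7} = - \frac{96 \left(4 + 0\right) 900}{7} = - \frac{96 \cdot 4 \cdot 900}{7} = \left(- \frac{96}{7}\right) 3600 = - \frac{345600}{7}$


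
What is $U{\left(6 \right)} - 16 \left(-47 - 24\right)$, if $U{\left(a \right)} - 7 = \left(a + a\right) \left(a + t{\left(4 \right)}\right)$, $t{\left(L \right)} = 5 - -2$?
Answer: $1299$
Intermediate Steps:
$t{\left(L \right)} = 7$ ($t{\left(L \right)} = 5 + 2 = 7$)
$U{\left(a \right)} = 7 + 2 a \left(7 + a\right)$ ($U{\left(a \right)} = 7 + \left(a + a\right) \left(a + 7\right) = 7 + 2 a \left(7 + a\right)$)
$U{\left(6 \right)} - 16 \left(-47 - 24\right) = \left(7 + 2 \cdot 6^{2} + 14 \cdot 6\right) - 16 \left(-47 - 24\right) = \left(7 + 2 \cdot 36 + 84\right) - -1136 = \left(7 + 72 + 84\right) + 1136 = 163 + 1136 = 1299$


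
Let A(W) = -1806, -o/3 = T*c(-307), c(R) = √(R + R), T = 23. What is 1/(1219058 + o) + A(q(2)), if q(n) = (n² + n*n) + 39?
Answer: -1341953112938525/743052665309 + 69*I*√614/1486105330618 ≈ -1806.0 + 1.1505e-9*I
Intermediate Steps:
q(n) = 39 + 2*n² (q(n) = (n² + n²) + 39 = 2*n² + 39 = 39 + 2*n²)
c(R) = √2*√R (c(R) = √(2*R) = √2*√R)
o = -69*I*√614 (o = -69*√2*√(-307) = -69*√2*(I*√307) = -69*I*√614 ≈ -1709.8*I)
1/(1219058 + o) + A(q(2)) = 1/(1219058 - 69*I*√614) - 1806 = -1806 + 1/(1219058 - 69*I*√614)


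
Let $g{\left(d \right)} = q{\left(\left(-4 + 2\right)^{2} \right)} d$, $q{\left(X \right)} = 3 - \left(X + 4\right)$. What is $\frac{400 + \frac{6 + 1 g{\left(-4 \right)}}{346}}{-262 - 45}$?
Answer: $- \frac{69213}{53111} \approx -1.3032$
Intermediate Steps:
$q{\left(X \right)} = -1 - X$ ($q{\left(X \right)} = 3 - \left(4 + X\right) = -1 - X$)
$g{\left(d \right)} = - 5 d$ ($g{\left(d \right)} = \left(-1 - \left(-4 + 2\right)^{2}\right) d = \left(-1 - \left(-2\right)^{2}\right) d = \left(-1 - 4\right) d = - 5 d$)
$\frac{400 + \frac{6 + 1 g{\left(-4 \right)}}{346}}{-262 - 45} = \frac{400 + \frac{6 + 1 \left(\left(-5\right) \left(-4\right)\right)}{346}}{-262 - 45} = \frac{400 + \left(6 + 1 \cdot 20\right) \frac{1}{346}}{-307} = \left(400 + \left(6 + 20\right) \frac{1}{346}\right) \left(- \frac{1}{307}\right) = \left(400 + 26 \cdot \frac{1}{346}\right) \left(- \frac{1}{307}\right) = \left(400 + \frac{13}{173}\right) \left(- \frac{1}{307}\right) = \frac{69213}{173} \left(- \frac{1}{307}\right) = - \frac{69213}{53111}$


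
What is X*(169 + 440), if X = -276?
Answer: -168084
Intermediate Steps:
X*(169 + 440) = -276*(169 + 440) = -276*609 = -168084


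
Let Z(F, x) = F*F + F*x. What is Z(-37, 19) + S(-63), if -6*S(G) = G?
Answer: 1353/2 ≈ 676.50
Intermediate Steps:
S(G) = -G/6
Z(F, x) = F² + F*x
Z(-37, 19) + S(-63) = -37*(-37 + 19) - ⅙*(-63) = -37*(-18) + 21/2 = 666 + 21/2 = 1353/2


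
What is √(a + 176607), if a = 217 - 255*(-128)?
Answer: 2*√52366 ≈ 457.67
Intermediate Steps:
a = 32857 (a = 217 + 32640 = 32857)
√(a + 176607) = √(32857 + 176607) = √209464 = 2*√52366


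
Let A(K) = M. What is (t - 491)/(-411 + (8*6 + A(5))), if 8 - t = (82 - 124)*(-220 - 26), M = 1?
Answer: 10815/362 ≈ 29.876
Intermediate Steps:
A(K) = 1
t = -10324 (t = 8 - (82 - 124)*(-220 - 26) = 8 - (-42)*(-246) = 8 - 1*10332 = 8 - 10332 = -10324)
(t - 491)/(-411 + (8*6 + A(5))) = (-10324 - 491)/(-411 + (8*6 + 1)) = -10815/(-411 + (48 + 1)) = -10815/(-411 + 49) = -10815/(-362) = -10815*(-1/362) = 10815/362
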